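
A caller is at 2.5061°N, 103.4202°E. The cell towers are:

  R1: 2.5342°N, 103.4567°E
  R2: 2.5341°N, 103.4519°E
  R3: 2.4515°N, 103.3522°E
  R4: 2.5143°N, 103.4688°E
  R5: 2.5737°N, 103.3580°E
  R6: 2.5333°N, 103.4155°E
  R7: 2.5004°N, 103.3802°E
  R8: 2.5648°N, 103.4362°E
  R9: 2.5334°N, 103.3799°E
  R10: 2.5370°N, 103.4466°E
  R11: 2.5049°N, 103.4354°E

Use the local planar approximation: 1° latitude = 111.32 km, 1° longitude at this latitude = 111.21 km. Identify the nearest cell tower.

R11

Distances from 2.5061°N, 103.4202°E:
R1: √((0.0281·111.32)² + (0.0365·111.21)²) = √(9.784960 + 16.476820) = 5.1246 km
R2: √((0.0280·111.32)² + (0.0317·111.21)²) = √(9.715440 + 12.428142) = 4.7057 km
R3: √((-0.0546·111.32)² + (-0.0680·111.21)²) = √(36.942959 + 57.188079) = 9.7021 km
R4: √((0.0082·111.32)² + (0.0486·111.21)²) = √(0.833248 + 29.211928) = 5.4813 km
R5: √((0.0676·111.32)² + (-0.0622·111.21)²) = √(56.629117 + 47.848514) = 10.2214 km
R6: √((0.0272·111.32)² + (-0.0047·111.21)²) = √(9.168203 + 0.273202) = 3.0727 km
R7: √((-0.0057·111.32)² + (-0.0400·111.21)²) = √(0.402621 + 19.788263) = 4.4934 km
R8: √((0.0587·111.32)² + (0.0160·111.21)²) = √(42.699481 + 3.166122) = 6.7724 km
R9: √((0.0273·111.32)² + (-0.0403·111.21)²) = √(9.235740 + 20.086200) = 5.4150 km
R10: √((0.0309·111.32)² + (0.0264·111.21)²) = √(11.832141 + 8.619767) = 4.5224 km
R11: √((-0.0012·111.32)² + (0.0152·111.21)²) = √(0.017845 + 2.857425) = 1.6957 km
Minimum: R11 at 1.6957 km.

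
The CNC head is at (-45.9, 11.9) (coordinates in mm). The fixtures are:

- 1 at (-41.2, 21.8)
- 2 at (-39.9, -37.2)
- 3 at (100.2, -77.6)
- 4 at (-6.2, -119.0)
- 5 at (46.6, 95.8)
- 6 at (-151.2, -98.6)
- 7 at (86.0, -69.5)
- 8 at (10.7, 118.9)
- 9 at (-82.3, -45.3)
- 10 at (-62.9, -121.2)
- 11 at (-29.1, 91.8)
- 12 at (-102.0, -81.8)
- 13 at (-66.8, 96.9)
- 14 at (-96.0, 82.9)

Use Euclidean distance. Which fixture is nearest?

1

Distances from (-45.9, 11.9):
1: 11.0 mm
2: 49.5 mm
3: 171.3 mm
4: 136.8 mm
5: 124.9 mm
6: 152.6 mm
7: 155.0 mm
8: 121.0 mm
9: 67.8 mm
10: 134.2 mm
11: 81.6 mm
12: 109.2 mm
13: 87.5 mm
14: 86.9 mm
Minimum: 1 at 11.0 mm.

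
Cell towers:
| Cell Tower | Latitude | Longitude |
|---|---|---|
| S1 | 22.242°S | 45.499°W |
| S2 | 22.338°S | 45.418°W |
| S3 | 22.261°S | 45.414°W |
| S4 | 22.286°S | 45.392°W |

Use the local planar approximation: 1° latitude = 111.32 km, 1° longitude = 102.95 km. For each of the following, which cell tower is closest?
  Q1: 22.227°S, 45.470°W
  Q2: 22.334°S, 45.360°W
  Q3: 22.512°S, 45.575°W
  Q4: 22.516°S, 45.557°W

Q1→S1; Q2→S2; Q3→S2; Q4→S2

Q1 at 22.227°S, 45.470°W:
  S1: √((-0.015·111.32)² + (-0.029·102.95)²) = √(2.78823 + 8.91351) = 3.421 km
  S2: √((-0.111·111.32)² + (0.052·102.95)²) = √(152.68359 + 28.65889) = 13.466 km
  S3: √((-0.034·111.32)² + (0.056·102.95)²) = √(14.32532 + 33.23753) = 6.897 km
  S4: √((-0.059·111.32)² + (0.078·102.95)²) = √(43.13705 + 64.48251) = 10.374 km
  → nearest: S1 (3.421 km)
Q2 at 22.334°S, 45.360°W:
  S1: √((0.092·111.32)² + (-0.139·102.95)²) = √(104.88709 + 204.77753) = 17.597 km
  S2: √((-0.004·111.32)² + (-0.058·102.95)²) = √(0.19827 + 35.65404) = 5.988 km
  S3: √((0.073·111.32)² + (-0.054·102.95)²) = √(66.03773 + 30.90582) = 9.846 km
  S4: √((0.048·111.32)² + (-0.032·102.95)²) = √(28.55150 + 10.85307) = 6.277 km
  → nearest: S2 (5.988 km)
Q3 at 22.512°S, 45.575°W:
  S1: √((0.270·111.32)² + (0.076·102.95)²) = √(903.38718 + 61.21811) = 31.058 km
  S2: √((0.174·111.32)² + (0.157·102.95)²) = √(375.18450 + 261.24742) = 25.228 km
  S3: √((0.251·111.32)² + (0.161·102.95)²) = √(780.71736 + 274.72897) = 32.488 km
  S4: √((0.226·111.32)² + (0.183·102.95)²) = √(632.94107 + 354.93995) = 31.431 km
  → nearest: S2 (25.228 km)
Q4 at 22.516°S, 45.557°W:
  S1: √((0.274·111.32)² + (0.058·102.95)²) = √(930.35248 + 35.65404) = 31.081 km
  S2: √((0.178·111.32)² + (0.139·102.95)²) = √(392.63264 + 204.77753) = 24.442 km
  S3: √((0.255·111.32)² + (0.143·102.95)²) = √(805.79906 + 216.73287) = 31.977 km
  S4: √((0.230·111.32)² + (0.165·102.95)²) = √(655.54433 + 288.54968) = 30.726 km
  → nearest: S2 (24.442 km)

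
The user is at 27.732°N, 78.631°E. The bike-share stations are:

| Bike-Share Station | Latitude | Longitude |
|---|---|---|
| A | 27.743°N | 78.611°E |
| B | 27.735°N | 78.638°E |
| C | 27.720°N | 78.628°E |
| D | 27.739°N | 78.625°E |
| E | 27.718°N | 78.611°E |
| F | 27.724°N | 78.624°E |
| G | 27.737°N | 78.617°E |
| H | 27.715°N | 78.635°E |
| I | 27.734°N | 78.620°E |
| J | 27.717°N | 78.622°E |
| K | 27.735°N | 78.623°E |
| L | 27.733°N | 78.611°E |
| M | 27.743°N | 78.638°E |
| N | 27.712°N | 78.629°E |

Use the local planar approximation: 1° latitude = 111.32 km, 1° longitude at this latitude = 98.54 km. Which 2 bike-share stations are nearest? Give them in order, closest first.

B, K

Distances from 27.732°N, 78.631°E:
A: √((0.011·111.32)² + (-0.020·98.54)²) = √(1.49945 + 3.88405) = 2.320 km
B: √((0.003·111.32)² + (0.007·98.54)²) = √(0.11153 + 0.47580) = 0.766 km
C: √((-0.012·111.32)² + (-0.003·98.54)²) = √(1.78447 + 0.08739) = 1.368 km
D: √((0.007·111.32)² + (-0.006·98.54)²) = √(0.60721 + 0.34956) = 0.978 km
E: √((-0.014·111.32)² + (-0.020·98.54)²) = √(2.42886 + 3.88405) = 2.513 km
F: √((-0.008·111.32)² + (-0.007·98.54)²) = √(0.79310 + 0.47580) = 1.126 km
G: √((0.005·111.32)² + (-0.014·98.54)²) = √(0.30980 + 1.90319) = 1.488 km
H: √((-0.017·111.32)² + (0.004·98.54)²) = √(3.58133 + 0.15536) = 1.933 km
I: √((0.002·111.32)² + (-0.011·98.54)²) = √(0.04957 + 1.17493) = 1.107 km
J: √((-0.015·111.32)² + (-0.009·98.54)²) = √(2.78823 + 0.78652) = 1.891 km
K: √((0.003·111.32)² + (-0.008·98.54)²) = √(0.11153 + 0.62145) = 0.856 km
L: √((0.001·111.32)² + (-0.020·98.54)²) = √(0.01239 + 3.88405) = 1.974 km
M: √((0.011·111.32)² + (0.007·98.54)²) = √(1.49945 + 0.47580) = 1.405 km
N: √((-0.020·111.32)² + (-0.002·98.54)²) = √(4.95686 + 0.03884) = 2.235 km
Sorted: B (0.766 km) < K (0.856 km) < D (0.978 km) < I (1.107 km) < …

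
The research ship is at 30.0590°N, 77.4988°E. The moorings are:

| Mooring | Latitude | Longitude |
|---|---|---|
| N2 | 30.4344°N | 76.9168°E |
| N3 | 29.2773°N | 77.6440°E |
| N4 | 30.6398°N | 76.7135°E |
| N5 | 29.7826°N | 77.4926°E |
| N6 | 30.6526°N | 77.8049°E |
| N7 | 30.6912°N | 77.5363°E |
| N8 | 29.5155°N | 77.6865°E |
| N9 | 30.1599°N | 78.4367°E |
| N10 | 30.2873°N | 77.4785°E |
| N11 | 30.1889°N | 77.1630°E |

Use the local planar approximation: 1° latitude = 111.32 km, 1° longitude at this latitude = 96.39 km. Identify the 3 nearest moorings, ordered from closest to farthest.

Distances from 30.0590°N, 77.4988°E:
N2: √((0.3754·111.32)² + (-0.5820·96.39)²) = √(1746.364650 + 3147.095557) = 69.9533 km
N3: √((-0.7817·111.32)² + (0.1452·96.39)²) = √(7572.279211 + 195.883201) = 88.1372 km
N4: √((0.5808·111.32)² + (-0.7853·96.39)²) = √(4180.224542 + 5729.743168) = 99.5488 km
N5: √((-0.2764·111.32)² + (-0.0062·96.39)²) = √(946.722007 + 0.357147) = 30.7747 km
N6: √((0.5936·111.32)² + (0.3061·96.39)²) = √(4366.507193 + 870.543786) = 72.3675 km
N7: √((0.6322·111.32)² + (0.0375·96.39)²) = √(4952.852315 + 13.065514) = 70.4693 km
N8: √((-0.5435·111.32)² + (0.1877·96.39)²) = √(3660.542826 + 327.335046) = 63.1496 km
N9: √((0.1009·111.32)² + (0.9379·96.39)²) = √(126.162047 + 8172.915942) = 91.0993 km
N10: √((0.2283·111.32)² + (-0.0203·96.39)²) = √(645.889491 + 3.828741) = 25.4896 km
N11: √((0.1299·111.32)² + (-0.3358·96.39)²) = √(209.105135 + 1047.672017) = 35.4511 km
Sorted: N10 (25.4896 km) < N5 (30.7747 km) < N11 (35.4511 km) < N8 (63.1496 km) < N2 (69.9533 km) < …

N10, N5, N11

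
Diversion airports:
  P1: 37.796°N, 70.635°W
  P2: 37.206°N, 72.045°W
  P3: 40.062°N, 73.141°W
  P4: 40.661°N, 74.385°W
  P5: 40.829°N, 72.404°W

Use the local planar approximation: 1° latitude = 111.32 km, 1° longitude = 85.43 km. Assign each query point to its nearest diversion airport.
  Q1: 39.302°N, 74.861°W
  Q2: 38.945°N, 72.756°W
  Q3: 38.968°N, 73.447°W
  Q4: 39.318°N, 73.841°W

Q1→P4; Q2→P3; Q3→P3; Q4→P3

Q1 at 39.302°N, 74.861°W:
  P1: 398.053 km
  P2: 335.135 km
  P3: 169.555 km
  P4: 156.654 km
  P5: 270.100 km
  → nearest: P4 (156.654 km)
Q2 at 38.945°N, 72.756°W:
  P1: 221.794 km
  P2: 202.891 km
  P3: 128.621 km
  P4: 236.342 km
  P5: 211.872 km
  → nearest: P3 (128.621 km)
Q3 at 38.968°N, 73.447°W:
  P1: 273.371 km
  P2: 229.823 km
  P3: 124.558 km
  P4: 204.793 km
  P5: 225.516 km
  → nearest: P3 (124.558 km)
Q4 at 39.318°N, 73.841°W:
  P1: 322.058 km
  P2: 280.744 km
  P3: 102.155 km
  P4: 156.560 km
  P5: 208.239 km
  → nearest: P3 (102.155 km)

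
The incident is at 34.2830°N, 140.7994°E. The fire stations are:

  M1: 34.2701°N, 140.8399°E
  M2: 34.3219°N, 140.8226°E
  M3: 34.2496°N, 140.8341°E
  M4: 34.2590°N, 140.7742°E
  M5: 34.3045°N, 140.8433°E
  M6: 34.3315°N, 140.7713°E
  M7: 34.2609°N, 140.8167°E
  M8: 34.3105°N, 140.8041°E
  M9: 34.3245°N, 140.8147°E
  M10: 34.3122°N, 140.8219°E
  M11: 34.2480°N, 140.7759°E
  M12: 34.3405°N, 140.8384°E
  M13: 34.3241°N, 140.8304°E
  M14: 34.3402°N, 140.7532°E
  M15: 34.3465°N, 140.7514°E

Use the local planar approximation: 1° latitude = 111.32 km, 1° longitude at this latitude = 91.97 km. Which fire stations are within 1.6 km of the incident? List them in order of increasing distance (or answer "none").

Distances from 34.2830°N, 140.7994°E:
M1: 3.9920 km
M2: 4.8275 km
M3: 4.8999 km
M4: 3.5369 km
M5: 4.6936 km
M6: 5.9857 km
M7: 2.9298 km
M8: 3.0917 km
M9: 4.8293 km
M10: 3.8533 km
M11: 4.4555 km
M12: 7.3374 km
M13: 5.3909 km
M14: 7.6550 km
M15: 8.3341 km
Threshold 1.6 km: none within range.

none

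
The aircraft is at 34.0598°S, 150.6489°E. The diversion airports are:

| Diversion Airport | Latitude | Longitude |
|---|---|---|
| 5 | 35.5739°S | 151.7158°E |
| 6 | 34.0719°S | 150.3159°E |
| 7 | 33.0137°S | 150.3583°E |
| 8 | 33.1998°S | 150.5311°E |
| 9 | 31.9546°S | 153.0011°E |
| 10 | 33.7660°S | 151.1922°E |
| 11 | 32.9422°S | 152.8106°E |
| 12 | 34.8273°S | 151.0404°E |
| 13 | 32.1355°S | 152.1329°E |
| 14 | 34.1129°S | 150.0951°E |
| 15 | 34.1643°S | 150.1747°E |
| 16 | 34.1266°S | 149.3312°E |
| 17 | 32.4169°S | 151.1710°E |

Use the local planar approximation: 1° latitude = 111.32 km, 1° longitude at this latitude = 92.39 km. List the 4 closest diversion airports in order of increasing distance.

6, 15, 14, 10

Distances from 34.0598°S, 150.6489°E:
5: 195.2567 km
6: 30.7953 km
7: 119.5068 km
8: 96.3519 km
9: 319.6063 km
10: 59.9104 km
11: 235.2998 km
12: 92.7792 km
13: 254.3335 km
14: 51.5059 km
15: 45.3294 km
16: 121.9692 km
17: 189.1419 km
Sorted: 6 (30.7953 km) < 15 (45.3294 km) < 14 (51.5059 km) < 10 (59.9104 km) < 12 (92.7792 km) < 8 (96.3519 km) < …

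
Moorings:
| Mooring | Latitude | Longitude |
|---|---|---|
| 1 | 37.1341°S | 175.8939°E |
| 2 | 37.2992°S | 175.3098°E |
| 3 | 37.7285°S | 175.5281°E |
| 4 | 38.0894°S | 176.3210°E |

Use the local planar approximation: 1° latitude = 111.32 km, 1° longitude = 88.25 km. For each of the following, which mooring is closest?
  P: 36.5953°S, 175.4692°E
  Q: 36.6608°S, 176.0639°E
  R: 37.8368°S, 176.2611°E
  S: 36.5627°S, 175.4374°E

P→1; Q→1; R→4; S→1

P at 36.5953°S, 175.4692°E:
  1: √((-0.5388·111.32)² + (0.4247·88.25)²) = √(3597.506352 + 1404.733534) = 70.7265 km
  2: √((-0.7039·111.32)² + (-0.1594·88.25)²) = √(6139.999358 + 197.881896) = 79.6108 km
  3: √((-1.1332·111.32)² + (0.0589·88.25)²) = √(15913.273500 + 27.018424) = 126.2549 km
  4: √((-1.4941·111.32)² + (0.8518·88.25)²) = √(27663.410850 + 5650.731861) = 182.5216 km
  → nearest: 1 (70.7265 km)
Q at 36.6608°S, 176.0639°E:
  1: √((-0.4733·111.32)² + (-0.1700·88.25)²) = √(2775.999632 + 225.075006) = 54.7821 km
  2: √((-0.6384·111.32)² + (-0.7541·88.25)²) = √(5050.474143 + 4428.812658) = 97.3616 km
  3: √((-1.0677·111.32)² + (-0.5358·88.25)²) = √(14126.835263 + 2235.809755) = 127.9166 km
  4: √((-1.4286·111.32)² + (0.2571·88.25)²) = √(25291.098144 + 514.794124) = 160.6421 km
  → nearest: 1 (54.7821 km)
R at 37.8368°S, 176.2611°E:
  1: √((0.7027·111.32)² + (-0.3672·88.25)²) = √(6119.082413 + 1050.109949) = 84.6711 km
  2: √((0.5376·111.32)² + (-0.9513·88.25)²) = √(3581.499669 + 7047.976082) = 103.0993 km
  3: √((0.1083·111.32)² + (-0.7330·88.25)²) = √(145.346075 + 4184.440313) = 65.8011 km
  4: √((-0.2526·111.32)² + (0.0599·88.25)²) = √(790.702456 + 27.943646) = 28.6120 km
  → nearest: 4 (28.6120 km)
S at 36.5627°S, 175.4374°E:
  1: √((-0.5714·111.32)² + (0.4565·88.25)²) = √(4046.009214 + 1622.971868) = 75.2926 km
  2: √((-0.7365·111.32)² + (-0.1276·88.25)²) = √(6721.897684 + 126.803364) = 82.7569 km
  3: √((-1.1658·111.32)² + (0.0907·88.25)²) = √(16842.032353 + 64.068418) = 130.0235 km
  4: √((-1.5267·111.32)² + (0.8836·88.25)²) = √(28883.765241 + 6080.521697) = 186.9874 km
  → nearest: 1 (75.2926 km)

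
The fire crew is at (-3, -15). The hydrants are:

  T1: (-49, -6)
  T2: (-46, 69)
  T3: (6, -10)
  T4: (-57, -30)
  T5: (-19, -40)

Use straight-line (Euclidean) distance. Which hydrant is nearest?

Distances from (-3, -15):
T1: √((-46)² + (9)²) = √(2116.000 + 81.000) = 46.9
T2: √((-43)² + (84)²) = √(1849.000 + 7056.000) = 94.4
T3: √((9)² + (5)²) = √(81.000 + 25.000) = 10.3
T4: √((-54)² + (-15)²) = √(2916.000 + 225.000) = 56.0
T5: √((-16)² + (-25)²) = √(256.000 + 625.000) = 29.7
Minimum: T3 at 10.3.

T3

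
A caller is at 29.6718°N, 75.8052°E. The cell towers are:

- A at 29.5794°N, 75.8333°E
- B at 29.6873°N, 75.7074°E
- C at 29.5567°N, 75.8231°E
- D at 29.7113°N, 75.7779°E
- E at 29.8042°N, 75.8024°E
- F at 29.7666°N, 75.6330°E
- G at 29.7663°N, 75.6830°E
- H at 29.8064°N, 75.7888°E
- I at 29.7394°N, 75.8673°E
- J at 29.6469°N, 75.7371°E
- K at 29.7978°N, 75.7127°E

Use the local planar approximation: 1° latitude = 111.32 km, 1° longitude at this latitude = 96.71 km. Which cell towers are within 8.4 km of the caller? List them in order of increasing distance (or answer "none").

Distances from 29.6718°N, 75.8052°E:
A: √((-0.0924·111.32)² + (0.0281·96.71)²) = √(105.801138 + 7.385083) = 10.6389 km
B: √((0.0155·111.32)² + (-0.0978·96.71)²) = √(2.977212 + 89.458266) = 9.6143 km
C: √((-0.1151·111.32)² + (0.0179·96.71)²) = √(164.171226 + 2.996738) = 12.9293 km
D: √((0.0395·111.32)² + (-0.0273·96.71)²) = √(19.334840 + 6.970566) = 5.1289 km
E: √((0.1324·111.32)² + (-0.0028·96.71)²) = √(217.231282 + 0.073326) = 14.7413 km
F: √((0.0948·111.32)² + (-0.1722·96.71)²) = √(111.368679 + 277.337797) = 19.7156 km
G: √((0.0945·111.32)² + (-0.1222·96.71)²) = √(110.664930 + 139.664226) = 15.8218 km
H: √((0.1346·111.32)² + (-0.0164·96.71)²) = √(224.510427 + 2.515536) = 15.0674 km
I: √((0.0676·111.32)² + (0.0621·96.71)²) = √(56.629117 + 36.068324) = 9.6280 km
J: √((-0.0249·111.32)² + (-0.0681·96.71)²) = √(7.683252 + 43.374751) = 7.1455 km
K: √((0.1260·111.32)² + (-0.0925·96.71)²) = √(196.737653 + 80.025101) = 16.6362 km
Threshold 8.4 km: D (5.1289 km), J (7.1455 km) are within range.

D, J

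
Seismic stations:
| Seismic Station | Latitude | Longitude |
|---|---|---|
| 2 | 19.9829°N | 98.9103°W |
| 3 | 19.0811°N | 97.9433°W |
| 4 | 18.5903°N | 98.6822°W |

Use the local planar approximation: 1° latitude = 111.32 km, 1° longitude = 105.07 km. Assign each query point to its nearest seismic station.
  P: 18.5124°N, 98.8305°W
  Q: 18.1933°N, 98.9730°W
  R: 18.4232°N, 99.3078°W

P→4; Q→4; R→4

P at 18.5124°N, 98.8305°W:
  2: 163.9107 km
  3: 112.6831 km
  4: 17.8324 km
  → nearest: 4 (17.8324 km)
Q at 18.1933°N, 98.9730°W:
  2: 199.3272 km
  3: 146.5351 km
  4: 53.7278 km
  → nearest: 4 (53.7278 km)
R at 18.4232°N, 99.3078°W:
  2: 178.5784 km
  3: 160.9910 km
  4: 68.3132 km
  → nearest: 4 (68.3132 km)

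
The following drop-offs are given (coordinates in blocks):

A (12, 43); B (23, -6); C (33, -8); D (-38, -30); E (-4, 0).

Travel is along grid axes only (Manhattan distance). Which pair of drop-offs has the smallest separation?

Pairwise distances:
B–C: 12 blocks
B–E: 33 blocks
C–E: 45 blocks
A–E: 59 blocks
A–B: 60 blocks
D–E: 64 blocks
A–C: 72 blocks
B–D: 85 blocks
C–D: 93 blocks
A–D: 123 blocks
Closest pair: B–C at 12 blocks.

B and C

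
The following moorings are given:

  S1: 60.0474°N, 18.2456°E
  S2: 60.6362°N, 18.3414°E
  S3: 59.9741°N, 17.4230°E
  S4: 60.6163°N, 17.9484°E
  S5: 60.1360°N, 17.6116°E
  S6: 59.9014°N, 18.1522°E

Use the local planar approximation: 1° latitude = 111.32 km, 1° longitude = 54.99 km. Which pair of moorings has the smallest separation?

S1 and S6

Pairwise distances:
S1–S2: √((0.5888·111.32)² + (0.0958·54.99)²) = √(4296.175340 + 27.752267) = 65.7566 km
S1–S3: √((-0.0733·111.32)² + (-0.8226·54.99)²) = √(66.581618 + 2046.184779) = 45.9648 km
S1–S4: √((0.5689·111.32)² + (-0.2972·54.99)²) = √(4010.682314 + 267.094564) = 65.4047 km
S1–S5: √((0.0886·111.32)² + (-0.6340·54.99)²) = √(97.277822 + 1215.474789) = 36.2319 km
S1–S6: √((-0.1460·111.32)² + (-0.0934·54.99)²) = √(264.150907 + 26.379174) = 17.0449 km
S2–S3: √((-0.6621·111.32)² + (-0.9184·54.99)²) = √(5432.422898 + 2550.534424) = 89.3474 km
S2–S4: √((-0.0199·111.32)² + (-0.3930·54.99)²) = √(4.907412 + 467.038347) = 21.7243 km
S2–S5: √((-0.5002·111.32)² + (-0.7298·54.99)²) = √(3100.514524 + 1610.553505) = 68.6372 km
S2–S6: √((-0.7348·111.32)² + (-0.1892·54.99)²) = √(6690.902334 + 108.245463) = 82.4569 km
S3–S4: √((0.6422·111.32)² + (0.5254·54.99)²) = √(5110.777778 + 834.732987) = 77.1071 km
S3–S5: √((0.1619·111.32)² + (0.1886·54.99)²) = √(324.818004 + 107.560006) = 20.7937 km
S3–S6: √((-0.0727·111.32)² + (0.7292·54.99)²) = √(65.496066 + 1607.906383) = 40.9072 km
S4–S5: √((-0.4803·111.32)² + (-0.3368·54.99)²) = √(2858.719661 + 343.013810) = 56.5839 km
S4–S6: √((-0.7149·111.32)² + (0.2038·54.99)²) = √(6333.401046 + 125.595997) = 80.3679 km
S5–S6: √((-0.2346·111.32)² + (0.5406·54.99)²) = √(682.028324 + 883.729845) = 39.5697 km
Closest pair: S1–S6 at 17.0449 km.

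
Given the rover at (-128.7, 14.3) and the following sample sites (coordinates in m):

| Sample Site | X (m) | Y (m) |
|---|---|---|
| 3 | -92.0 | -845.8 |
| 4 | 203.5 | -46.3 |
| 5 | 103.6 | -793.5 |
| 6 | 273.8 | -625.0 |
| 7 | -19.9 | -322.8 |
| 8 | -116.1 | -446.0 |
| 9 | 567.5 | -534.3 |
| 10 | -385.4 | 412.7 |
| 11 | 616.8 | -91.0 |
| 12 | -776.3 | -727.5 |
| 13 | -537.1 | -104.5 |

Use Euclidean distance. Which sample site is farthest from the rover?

Distances from (-128.7, 14.3):
3: √((36.7)² + (-860.1)²) = √(1346.890 + 739772.010) = 860.9 m
4: √((332.2)² + (-60.6)²) = √(110356.840 + 3672.360) = 337.7 m
5: √((232.3)² + (-807.8)²) = √(53963.290 + 652540.840) = 840.5 m
6: √((402.5)² + (-639.3)²) = √(162006.250 + 408704.490) = 755.5 m
7: √((108.8)² + (-337.1)²) = √(11837.440 + 113636.410) = 354.2 m
8: √((12.6)² + (-460.3)²) = √(158.760 + 211876.090) = 460.5 m
9: √((696.2)² + (-548.6)²) = √(484694.440 + 300961.960) = 886.4 m
10: √((-256.7)² + (398.4)²) = √(65894.890 + 158722.560) = 473.9 m
11: √((745.5)² + (-105.3)²) = √(555770.250 + 11088.090) = 752.9 m
12: √((-647.6)² + (-741.8)²) = √(419385.760 + 550267.240) = 984.7 m
13: √((-408.4)² + (-118.8)²) = √(166790.560 + 14113.440) = 425.3 m
Maximum: 12 at 984.7 m.

12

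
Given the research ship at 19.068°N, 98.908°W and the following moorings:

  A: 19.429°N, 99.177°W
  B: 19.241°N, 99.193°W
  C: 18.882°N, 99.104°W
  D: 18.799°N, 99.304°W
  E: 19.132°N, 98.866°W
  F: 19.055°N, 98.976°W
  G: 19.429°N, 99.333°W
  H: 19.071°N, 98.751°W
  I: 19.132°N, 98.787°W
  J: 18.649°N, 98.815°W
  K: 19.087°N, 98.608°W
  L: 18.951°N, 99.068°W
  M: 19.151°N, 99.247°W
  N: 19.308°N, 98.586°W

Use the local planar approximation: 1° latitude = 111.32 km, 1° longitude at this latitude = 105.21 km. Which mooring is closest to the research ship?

Distances from 19.068°N, 98.908°W:
A: √((0.361·111.32)² + (-0.269·105.21)²) = √(1614.95639 + 800.97434) = 49.152 km
B: √((0.173·111.32)² + (-0.285·105.21)²) = √(370.88443 + 899.09123) = 35.637 km
C: √((-0.186·111.32)² + (-0.196·105.21)²) = √(428.71856 + 425.23224) = 29.222 km
D: √((-0.269·111.32)² + (-0.396·105.21)²) = √(896.70782 + 1735.81890) = 51.308 km
E: √((0.064·111.32)² + (0.042·105.21)²) = √(50.75822 + 19.52597) = 8.384 km
F: √((-0.013·111.32)² + (-0.068·105.21)²) = √(2.09427 + 51.18372) = 7.299 km
G: √((0.361·111.32)² + (-0.425·105.21)²) = √(1614.95639 + 1999.36415) = 60.119 km
H: √((0.003·111.32)² + (0.157·105.21)²) = √(0.11153 + 272.84333) = 16.521 km
I: √((0.064·111.32)² + (0.121·105.21)²) = √(50.75822 + 162.06334) = 14.588 km
J: √((-0.419·111.32)² + (0.093·105.21)²) = √(2175.57691 + 95.73703) = 47.658 km
K: √((0.019·111.32)² + (0.300·105.21)²) = √(4.47356 + 996.22297) = 31.634 km
L: √((-0.117·111.32)² + (-0.160·105.21)²) = √(169.63604 + 283.37009) = 21.284 km
M: √((0.083·111.32)² + (-0.339·105.21)²) = √(85.36947 + 1272.07711) = 36.844 km
N: √((0.240·111.32)² + (0.322·105.21)²) = √(713.78740 + 1147.69314) = 43.145 km
Minimum: F at 7.299 km.

F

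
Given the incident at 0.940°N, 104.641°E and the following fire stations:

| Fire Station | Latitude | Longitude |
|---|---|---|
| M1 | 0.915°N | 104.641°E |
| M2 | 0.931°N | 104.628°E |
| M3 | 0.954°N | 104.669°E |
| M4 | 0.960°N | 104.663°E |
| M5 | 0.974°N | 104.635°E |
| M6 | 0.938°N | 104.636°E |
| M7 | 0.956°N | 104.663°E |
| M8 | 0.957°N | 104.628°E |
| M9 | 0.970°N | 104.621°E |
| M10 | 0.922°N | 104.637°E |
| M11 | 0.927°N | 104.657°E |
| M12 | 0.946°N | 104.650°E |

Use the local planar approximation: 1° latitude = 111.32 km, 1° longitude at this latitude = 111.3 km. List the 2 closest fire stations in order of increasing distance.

M6, M12

Distances from 0.940°N, 104.641°E:
M1: 2.783 km
M2: 1.760 km
M3: 3.484 km
M4: 3.309 km
M5: 3.843 km
M6: 0.599 km
M7: 3.028 km
M8: 2.382 km
M9: 4.013 km
M10: 2.053 km
M11: 2.295 km
M12: 1.204 km
Sorted: M6 (0.599 km) < M12 (1.204 km) < M2 (1.760 km) < M10 (2.053 km) < …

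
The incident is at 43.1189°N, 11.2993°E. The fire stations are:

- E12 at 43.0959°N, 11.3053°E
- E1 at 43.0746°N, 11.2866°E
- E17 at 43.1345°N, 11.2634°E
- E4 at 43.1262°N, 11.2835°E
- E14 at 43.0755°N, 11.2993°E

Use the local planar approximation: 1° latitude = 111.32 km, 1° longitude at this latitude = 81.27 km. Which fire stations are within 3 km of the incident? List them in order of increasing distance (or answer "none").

E4, E12

Distances from 43.1189°N, 11.2993°E:
E12: √((-0.0230·111.32)² + (0.0060·81.27)²) = √(6.555443 + 0.237773) = 2.6064 km
E1: √((-0.0443·111.32)² + (-0.0127·81.27)²) = √(24.319456 + 1.065290) = 5.0383 km
E17: √((0.0156·111.32)² + (-0.0359·81.27)²) = √(3.015752 + 8.512349) = 3.3953 km
E4: √((0.0073·111.32)² + (-0.0158·81.27)²) = √(0.660377 + 1.648825) = 1.5196 km
E14: √((-0.0434·111.32)² + (0.0000·81.27)²) = √(23.341344 + 0.000000) = 4.8313 km
Threshold 3 km: E4 (1.5196 km), E12 (2.6064 km) are within range.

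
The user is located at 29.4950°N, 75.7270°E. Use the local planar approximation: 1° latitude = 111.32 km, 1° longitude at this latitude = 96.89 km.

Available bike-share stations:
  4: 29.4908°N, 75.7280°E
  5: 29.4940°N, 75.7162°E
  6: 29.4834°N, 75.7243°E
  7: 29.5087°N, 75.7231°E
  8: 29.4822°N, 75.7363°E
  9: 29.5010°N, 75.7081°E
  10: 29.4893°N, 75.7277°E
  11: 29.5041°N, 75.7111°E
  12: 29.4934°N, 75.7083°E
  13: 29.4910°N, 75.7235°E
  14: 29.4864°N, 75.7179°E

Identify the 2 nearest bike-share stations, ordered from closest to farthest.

4, 13

Distances from 29.4950°N, 75.7270°E:
4: √((-0.0042·111.32)² + (0.0010·96.89)²) = √(0.218597 + 0.009388) = 0.4775 km
5: √((-0.0010·111.32)² + (-0.0108·96.89)²) = √(0.012392 + 1.094978) = 1.0523 km
6: √((-0.0116·111.32)² + (-0.0027·96.89)²) = √(1.667487 + 0.068436) = 1.3175 km
7: √((0.0137·111.32)² + (-0.0039·96.89)²) = √(2.325881 + 0.142786) = 1.5712 km
8: √((-0.0128·111.32)² + (0.0093·96.89)²) = √(2.030329 + 0.811940) = 1.6859 km
9: √((0.0060·111.32)² + (-0.0189·96.89)²) = √(0.446117 + 3.353370) = 1.9492 km
10: √((-0.0057·111.32)² + (0.0007·96.89)²) = √(0.402621 + 0.004600) = 0.6381 km
11: √((0.0091·111.32)² + (-0.0159·96.89)²) = √(1.026193 + 2.373297) = 1.8438 km
12: √((-0.0016·111.32)² + (-0.0187·96.89)²) = √(0.031724 + 3.282775) = 1.8206 km
13: √((-0.0040·111.32)² + (-0.0035·96.89)²) = √(0.198274 + 0.114999) = 0.5597 km
14: √((-0.0086·111.32)² + (-0.0091·96.89)²) = √(0.916523 + 0.777393) = 1.3015 km
Sorted: 4 (0.4775 km) < 13 (0.5597 km) < 10 (0.6381 km) < 5 (1.0523 km) < …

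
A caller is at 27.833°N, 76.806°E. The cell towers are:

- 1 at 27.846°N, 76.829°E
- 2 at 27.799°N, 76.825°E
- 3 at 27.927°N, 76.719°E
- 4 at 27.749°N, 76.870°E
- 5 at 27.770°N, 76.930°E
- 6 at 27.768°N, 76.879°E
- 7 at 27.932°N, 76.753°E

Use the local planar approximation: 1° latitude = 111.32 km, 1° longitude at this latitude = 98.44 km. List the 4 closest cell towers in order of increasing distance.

1, 2, 6, 4

Distances from 27.833°N, 76.806°E:
1: 2.687 km
2: 4.222 km
3: 13.522 km
4: 11.275 km
5: 14.078 km
6: 10.198 km
7: 12.193 km
Sorted: 1 (2.687 km) < 2 (4.222 km) < 6 (10.198 km) < 4 (11.275 km) < 7 (12.193 km) < 3 (13.522 km) < …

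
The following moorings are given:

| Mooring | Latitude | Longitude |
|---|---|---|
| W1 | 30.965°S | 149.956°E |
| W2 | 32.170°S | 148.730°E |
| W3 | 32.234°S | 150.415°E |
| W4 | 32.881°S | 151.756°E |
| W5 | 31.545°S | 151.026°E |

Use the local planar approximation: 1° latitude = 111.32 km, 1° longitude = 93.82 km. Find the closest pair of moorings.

Pairwise distances:
W1–W2: 176.703 km
W1–W3: 147.683 km
W1–W4: 272.050 km
W1–W5: 119.358 km
W2–W3: 158.247 km
W2–W4: 294.726 km
W2–W5: 226.368 km
W3–W4: 144.970 km
W3–W5: 95.754 km
W4–W5: 163.736 km
Closest pair: W3–W5 at 95.754 km.

W3 and W5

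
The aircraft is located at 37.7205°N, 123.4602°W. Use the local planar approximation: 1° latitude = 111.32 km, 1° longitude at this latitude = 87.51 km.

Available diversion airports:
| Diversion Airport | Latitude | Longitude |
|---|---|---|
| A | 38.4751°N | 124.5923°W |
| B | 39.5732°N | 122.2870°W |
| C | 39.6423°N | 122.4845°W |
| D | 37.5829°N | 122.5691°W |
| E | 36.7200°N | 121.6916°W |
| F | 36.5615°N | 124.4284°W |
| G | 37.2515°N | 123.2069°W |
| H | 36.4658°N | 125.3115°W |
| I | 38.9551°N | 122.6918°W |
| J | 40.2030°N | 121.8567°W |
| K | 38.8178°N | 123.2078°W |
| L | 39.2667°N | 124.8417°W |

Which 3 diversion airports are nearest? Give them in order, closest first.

Distances from 37.7205°N, 123.4602°W:
A: √((0.7546·111.32)² + (-1.1321·87.51)²) = √(7056.348100 + 9814.878968) = 129.8893 km
B: √((1.8527·111.32)² + (1.1732·87.51)²) = √(42535.995205 + 10540.457860) = 230.3833 km
C: √((1.9218·111.32)² + (0.9757·87.51)²) = √(45768.088382 + 7290.343268) = 230.3442 km
D: √((-0.1376·111.32)² + (0.8911·87.51)²) = √(234.629850 + 6080.905510) = 79.4703 km
E: √((-1.0005·111.32)² + (1.7686·87.51)²) = √(12404.537640 + 23953.810474) = 190.6787 km
F: √((-1.1590·111.32)² + (-0.9682·87.51)²) = √(16646.129435 + 7178.695370) = 154.3529 km
G: √((-0.4690·111.32)² + (0.2533·87.51)²) = √(2725.788034 + 491.344102) = 56.7198 km
H: √((-1.2547·111.32)² + (-1.8513·87.51)²) = √(19508.603916 + 26246.353265) = 213.9041 km
I: √((1.2346·111.32)² + (0.7684·87.51)²) = √(18888.563938 + 4521.578552) = 153.0037 km
J: √((2.4825·111.32)² + (1.6035·87.51)²) = √(76370.372634 + 19690.343668) = 309.9366 km
K: √((1.0973·111.32)² + (0.2524·87.51)²) = √(14920.973317 + 487.858716) = 124.1323 km
L: √((1.5462·111.32)² + (-1.3815·87.51)²) = √(29626.321621 + 14615.616741) = 210.3377 km
Sorted: G (56.7198 km) < D (79.4703 km) < K (124.1323 km) < A (129.8893 km) < I (153.0037 km) < …

G, D, K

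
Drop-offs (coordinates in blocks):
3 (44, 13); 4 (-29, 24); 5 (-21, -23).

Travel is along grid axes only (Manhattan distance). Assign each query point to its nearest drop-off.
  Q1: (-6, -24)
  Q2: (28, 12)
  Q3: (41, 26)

Q1 at (-6, -24):
  3: |50| + |37| = 50 + 37 = 87 blocks
  4: |-23| + |48| = 23 + 48 = 71 blocks
  5: |-15| + |1| = 15 + 1 = 16 blocks
  → nearest: 5 (16 blocks)
Q2 at (28, 12):
  3: |16| + |1| = 16 + 1 = 17 blocks
  4: |-57| + |12| = 57 + 12 = 69 blocks
  5: |-49| + |-35| = 49 + 35 = 84 blocks
  → nearest: 3 (17 blocks)
Q3 at (41, 26):
  3: |3| + |-13| = 3 + 13 = 16 blocks
  4: |-70| + |-2| = 70 + 2 = 72 blocks
  5: |-62| + |-49| = 62 + 49 = 111 blocks
  → nearest: 3 (16 blocks)

Q1→5; Q2→3; Q3→3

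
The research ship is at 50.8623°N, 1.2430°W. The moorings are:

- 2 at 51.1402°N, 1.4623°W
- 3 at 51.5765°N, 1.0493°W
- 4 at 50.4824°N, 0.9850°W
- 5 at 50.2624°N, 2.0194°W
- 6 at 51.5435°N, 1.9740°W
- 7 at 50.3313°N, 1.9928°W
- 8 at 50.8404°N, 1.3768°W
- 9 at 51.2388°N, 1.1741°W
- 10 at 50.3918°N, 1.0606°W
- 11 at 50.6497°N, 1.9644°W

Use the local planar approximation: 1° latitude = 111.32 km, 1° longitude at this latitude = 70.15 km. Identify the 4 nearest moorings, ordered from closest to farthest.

8, 2, 9, 4

Distances from 50.8623°N, 1.2430°W:
2: √((0.2779·111.32)² + (-0.2193·70.15)²) = √(957.025454 + 236.664225) = 34.5498 km
3: √((0.7142·111.32)² + (0.1937·70.15)²) = √(6321.004319 + 184.635239) = 80.6575 km
4: √((-0.3799·111.32)² + (0.2580·70.15)²) = √(1788.483684 + 327.562942) = 46.0005 km
5: √((-0.5999·111.32)² + (-0.7764·70.15)²) = √(4459.684331 + 2966.377403) = 86.1746 km
6: √((0.6812·111.32)² + (-0.7310·70.15)²) = √(5750.368467 + 2629.602504) = 91.5422 km
7: √((-0.5310·111.32)² + (-0.7498·70.15)²) = √(3494.100863 + 2766.599046) = 79.1246 km
8: √((-0.0219·111.32)² + (-0.1338·70.15)²) = √(5.943395 + 88.098310) = 9.6975 km
9: √((0.3765·111.32)² + (0.0689·70.15)²) = √(1756.614068 + 23.361127) = 42.1898 km
10: √((-0.4705·111.32)² + (0.1824·70.15)²) = √(2743.251661 + 163.721238) = 53.9164 km
11: √((-0.2126·111.32)² + (-0.7214·70.15)²) = √(560.109470 + 2560.988491) = 55.8668 km
Sorted: 8 (9.6975 km) < 2 (34.5498 km) < 9 (42.1898 km) < 4 (46.0005 km) < 10 (53.9164 km) < 11 (55.8668 km) < …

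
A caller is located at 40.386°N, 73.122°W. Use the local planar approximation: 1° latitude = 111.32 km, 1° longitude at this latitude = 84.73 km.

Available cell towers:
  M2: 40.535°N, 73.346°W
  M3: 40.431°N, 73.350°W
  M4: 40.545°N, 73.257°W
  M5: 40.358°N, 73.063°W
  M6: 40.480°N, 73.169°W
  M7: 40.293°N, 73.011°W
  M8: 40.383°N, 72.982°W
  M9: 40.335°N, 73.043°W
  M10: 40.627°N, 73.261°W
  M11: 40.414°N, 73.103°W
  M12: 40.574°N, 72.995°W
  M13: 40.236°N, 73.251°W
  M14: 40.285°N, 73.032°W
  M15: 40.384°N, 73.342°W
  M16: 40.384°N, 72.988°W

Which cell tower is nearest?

M11

Distances from 40.386°N, 73.122°W:
M2: √((0.149·111.32)² + (-0.224·84.73)²) = √(275.117953 + 360.222179) = 25.2060 km
M3: √((0.045·111.32)² + (-0.228·84.73)²) = √(25.094088 + 373.202124) = 19.9574 km
M4: √((0.159·111.32)² + (-0.135·84.73)²) = √(313.285752 + 130.840426) = 21.0743 km
M5: √((-0.028·111.32)² + (0.059·84.73)²) = √(9.715440 + 24.990701) = 5.8912 km
M6: √((0.094·111.32)² + (-0.047·84.73)²) = √(109.496970 + 15.858793) = 11.1962 km
M7: √((-0.093·111.32)² + (0.111·84.73)²) = √(107.179640 + 88.454589) = 13.9869 km
M8: √((-0.003·111.32)² + (0.140·84.73)²) = √(0.111529 + 140.711789) = 11.8669 km
M9: √((-0.051·111.32)² + (0.079·84.73)²) = √(32.231962 + 44.805218) = 8.7771 km
M10: √((0.241·111.32)² + (-0.139·84.73)²) = √(719.748023 + 138.708800) = 29.2994 km
M11: √((0.028·111.32)² + (0.019·84.73)²) = √(9.715440 + 2.591681) = 3.5082 km
M12: √((0.188·111.32)² + (0.127·84.73)²) = √(437.987881 + 115.792880) = 23.5325 km
M13: √((-0.150·111.32)² + (-0.129·84.73)²) = √(278.823204 + 119.468616) = 19.9572 km
M14: √((-0.101·111.32)² + (0.090·84.73)²) = √(126.412245 + 58.151300) = 13.5854 km
M15: √((-0.002·111.32)² + (-0.220·84.73)²) = √(0.049569 + 347.471968) = 18.6419 km
M16: √((-0.002·111.32)² + (0.134·84.73)²) = √(0.049569 + 128.909229) = 11.3560 km
Minimum: M11 at 3.5082 km.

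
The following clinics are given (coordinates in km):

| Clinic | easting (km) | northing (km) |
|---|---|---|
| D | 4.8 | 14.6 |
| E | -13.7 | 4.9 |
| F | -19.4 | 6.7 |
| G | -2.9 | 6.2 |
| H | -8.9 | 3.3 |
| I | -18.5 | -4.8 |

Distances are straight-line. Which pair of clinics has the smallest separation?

Pairwise distances:
D–E: √((-18.5)² + (-9.7)²) = √(342.250 + 94.090) = 20.9 km
D–F: √((-24.2)² + (-7.9)²) = √(585.640 + 62.410) = 25.5 km
D–G: √((-7.7)² + (-8.4)²) = √(59.290 + 70.560) = 11.4 km
D–H: √((-13.7)² + (-11.3)²) = √(187.690 + 127.690) = 17.8 km
D–I: √((-23.3)² + (-19.4)²) = √(542.890 + 376.360) = 30.3 km
E–F: √((-5.7)² + (1.8)²) = √(32.490 + 3.240) = 6.0 km
E–G: √((10.8)² + (1.3)²) = √(116.640 + 1.690) = 10.9 km
E–H: √((4.8)² + (-1.6)²) = √(23.040 + 2.560) = 5.1 km
E–I: √((-4.8)² + (-9.7)²) = √(23.040 + 94.090) = 10.8 km
F–G: √((16.5)² + (-0.5)²) = √(272.250 + 0.250) = 16.5 km
F–H: √((10.5)² + (-3.4)²) = √(110.250 + 11.560) = 11.0 km
F–I: √((0.9)² + (-11.5)²) = √(0.810 + 132.250) = 11.5 km
G–H: √((-6.0)² + (-2.9)²) = √(36.000 + 8.410) = 6.7 km
G–I: √((-15.6)² + (-11.0)²) = √(243.360 + 121.000) = 19.1 km
H–I: √((-9.6)² + (-8.1)²) = √(92.160 + 65.610) = 12.6 km
Closest pair: E–H at 5.1 km.

E and H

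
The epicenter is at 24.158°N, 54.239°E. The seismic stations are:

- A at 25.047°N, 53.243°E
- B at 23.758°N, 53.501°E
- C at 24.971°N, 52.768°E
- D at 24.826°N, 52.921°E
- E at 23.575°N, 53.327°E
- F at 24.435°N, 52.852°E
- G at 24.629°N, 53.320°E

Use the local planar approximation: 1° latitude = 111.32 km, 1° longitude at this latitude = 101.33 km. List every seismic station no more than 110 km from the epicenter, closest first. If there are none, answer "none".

B, G

Distances from 24.158°N, 54.239°E:
A: 141.349 km
B: 87.035 km
C: 174.381 km
D: 152.860 km
E: 112.925 km
F: 143.888 km
G: 106.868 km
Threshold 110 km: B (87.035 km), G (106.868 km) are within range.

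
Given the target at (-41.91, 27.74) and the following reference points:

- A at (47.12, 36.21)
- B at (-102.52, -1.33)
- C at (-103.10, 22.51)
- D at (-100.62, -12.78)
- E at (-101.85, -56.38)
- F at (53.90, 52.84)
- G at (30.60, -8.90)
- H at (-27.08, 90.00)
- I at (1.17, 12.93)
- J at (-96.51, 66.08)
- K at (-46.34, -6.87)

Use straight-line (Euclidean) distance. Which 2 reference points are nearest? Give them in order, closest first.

K, I

Distances from (-41.91, 27.74):
A: √((89.03)² + (8.47)²) = √(7926.3409 + 71.7409) = 89.43
B: √((-60.61)² + (-29.07)²) = √(3673.5721 + 845.0649) = 67.22
C: √((-61.19)² + (-5.23)²) = √(3744.2161 + 27.3529) = 61.41
D: √((-58.71)² + (-40.52)²) = √(3446.8641 + 1641.8704) = 71.34
E: √((-59.94)² + (-84.12)²) = √(3592.8036 + 7076.1744) = 103.29
F: √((95.81)² + (25.10)²) = √(9179.5561 + 630.0100) = 99.04
G: √((72.51)² + (-36.64)²) = √(5257.7001 + 1342.4896) = 81.24
H: √((14.83)² + (62.26)²) = √(219.9289 + 3876.3076) = 64.00
I: √((43.08)² + (-14.81)²) = √(1855.8864 + 219.3361) = 45.55
J: √((-54.60)² + (38.34)²) = √(2981.1600 + 1469.9556) = 66.72
K: √((-4.43)² + (-34.61)²) = √(19.6249 + 1197.8521) = 34.89
Sorted: K (34.89) < I (45.55) < C (61.41) < H (64.00) < …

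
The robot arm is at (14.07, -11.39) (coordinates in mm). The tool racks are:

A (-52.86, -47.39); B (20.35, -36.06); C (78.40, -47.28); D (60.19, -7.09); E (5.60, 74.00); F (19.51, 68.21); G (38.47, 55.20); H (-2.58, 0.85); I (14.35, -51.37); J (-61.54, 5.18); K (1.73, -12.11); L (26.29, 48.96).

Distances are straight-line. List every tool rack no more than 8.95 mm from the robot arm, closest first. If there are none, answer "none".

Distances from (14.07, -11.39):
A: √((-66.93)² + (-36.00)²) = √(4479.6249 + 1296.0000) = 76.00 mm
B: √((6.28)² + (-24.67)²) = √(39.4384 + 608.6089) = 25.46 mm
C: √((64.33)² + (-35.89)²) = √(4138.3489 + 1288.0921) = 73.66 mm
D: √((46.12)² + (4.30)²) = √(2127.0544 + 18.4900) = 46.32 mm
E: √((-8.47)² + (85.39)²) = √(71.7409 + 7291.4521) = 85.81 mm
F: √((5.44)² + (79.60)²) = √(29.5936 + 6336.1600) = 79.79 mm
G: √((24.40)² + (66.59)²) = √(595.3600 + 4434.2281) = 70.92 mm
H: √((-16.65)² + (12.24)²) = √(277.2225 + 149.8176) = 20.66 mm
I: √((0.28)² + (-39.98)²) = √(0.0784 + 1598.4004) = 39.98 mm
J: √((-75.61)² + (16.57)²) = √(5716.8721 + 274.5649) = 77.40 mm
K: √((-12.34)² + (-0.72)²) = √(152.2756 + 0.5184) = 12.36 mm
L: √((12.22)² + (60.35)²) = √(149.3284 + 3642.1225) = 61.57 mm
Threshold 8.95 mm: none within range.

none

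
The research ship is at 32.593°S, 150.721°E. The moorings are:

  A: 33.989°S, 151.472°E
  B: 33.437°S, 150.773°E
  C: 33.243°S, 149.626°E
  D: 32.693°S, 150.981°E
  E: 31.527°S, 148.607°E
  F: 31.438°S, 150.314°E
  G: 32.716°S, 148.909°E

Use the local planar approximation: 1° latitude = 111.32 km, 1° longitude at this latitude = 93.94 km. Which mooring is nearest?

Distances from 32.593°S, 150.721°E:
A: 170.667 km
B: 94.081 km
C: 125.765 km
D: 26.842 km
E: 231.343 km
F: 134.139 km
G: 170.769 km
Minimum: D at 26.842 km.

D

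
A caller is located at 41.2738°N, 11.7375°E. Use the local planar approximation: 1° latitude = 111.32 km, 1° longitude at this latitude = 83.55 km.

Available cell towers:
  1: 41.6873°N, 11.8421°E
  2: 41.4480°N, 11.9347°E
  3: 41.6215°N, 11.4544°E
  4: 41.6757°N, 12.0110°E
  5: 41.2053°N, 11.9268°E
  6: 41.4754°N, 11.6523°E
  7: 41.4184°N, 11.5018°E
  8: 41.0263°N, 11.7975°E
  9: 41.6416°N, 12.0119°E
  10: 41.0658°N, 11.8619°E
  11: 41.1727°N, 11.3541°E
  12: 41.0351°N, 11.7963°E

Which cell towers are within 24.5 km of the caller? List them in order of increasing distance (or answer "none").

5, 6

Distances from 41.2738°N, 11.7375°E:
1: √((0.4135·111.32)² + (0.1046·83.55)²) = √(2118.836390 + 76.375889) = 46.8531 km
2: √((0.1742·111.32)² + (0.1972·83.55)²) = √(376.047492 + 271.460553) = 25.4462 km
3: √((0.3477·111.32)² + (-0.2831·83.55)²) = √(1498.151649 + 559.464646) = 45.3610 km
4: √((0.4019·111.32)² + (0.2735·83.55)²) = √(2001.623576 + 522.164773) = 50.2373 km
5: √((-0.0685·111.32)² + (0.1893·83.55)²) = √(58.147030 + 250.146330) = 17.5583 km
6: √((0.2016·111.32)² + (-0.0852·83.55)²) = √(503.648391 + 50.672473) = 23.5440 km
7: √((0.1446·111.32)² + (-0.2357·83.55)²) = √(259.109288 + 387.803812) = 25.4345 km
8: √((-0.2475·111.32)² + (0.0600·83.55)²) = √(759.096173 + 25.130169) = 28.0040 km
9: √((0.3678·111.32)² + (0.2744·83.55)²) = √(1676.369865 + 525.606978) = 46.9252 km
10: √((-0.2080·111.32)² + (0.1244·83.55)²) = √(536.133649 + 108.027337) = 25.3803 km
11: √((-0.1011·111.32)² + (-0.3834·83.55)²) = √(126.662690 + 1026.117574) = 33.9526 km
12: √((-0.2387·111.32)² + (0.0588·83.55)²) = √(706.075648 + 24.135014) = 27.0224 km
Threshold 24.5 km: 5 (17.5583 km), 6 (23.5440 km) are within range.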